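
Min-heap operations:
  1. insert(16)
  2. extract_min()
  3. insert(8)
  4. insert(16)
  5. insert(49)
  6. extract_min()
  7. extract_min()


insert(16) -> [16]
extract_min()->16, []
insert(8) -> [8]
insert(16) -> [8, 16]
insert(49) -> [8, 16, 49]
extract_min()->8, [16, 49]
extract_min()->16, [49]

Final heap: [49]


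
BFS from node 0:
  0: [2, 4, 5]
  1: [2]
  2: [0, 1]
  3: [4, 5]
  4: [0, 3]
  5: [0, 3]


Visit 0, enqueue [2, 4, 5]
Visit 2, enqueue [1]
Visit 4, enqueue [3]
Visit 5, enqueue []
Visit 1, enqueue []
Visit 3, enqueue []

BFS order: [0, 2, 4, 5, 1, 3]


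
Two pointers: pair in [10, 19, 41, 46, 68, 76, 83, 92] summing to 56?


lo=0(10)+hi=7(92)=102
lo=0(10)+hi=6(83)=93
lo=0(10)+hi=5(76)=86
lo=0(10)+hi=4(68)=78
lo=0(10)+hi=3(46)=56

Yes: 10+46=56


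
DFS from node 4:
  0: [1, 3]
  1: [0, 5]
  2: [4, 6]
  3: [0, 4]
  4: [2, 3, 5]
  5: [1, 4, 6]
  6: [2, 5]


Visit 4, push [5, 3, 2]
Visit 2, push [6]
Visit 6, push [5]
Visit 5, push [1]
Visit 1, push [0]
Visit 0, push [3]
Visit 3, push []

DFS order: [4, 2, 6, 5, 1, 0, 3]


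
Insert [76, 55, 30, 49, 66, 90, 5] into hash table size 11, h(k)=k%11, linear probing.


Insert 76: h=10 -> slot 10
Insert 55: h=0 -> slot 0
Insert 30: h=8 -> slot 8
Insert 49: h=5 -> slot 5
Insert 66: h=0, 1 probes -> slot 1
Insert 90: h=2 -> slot 2
Insert 5: h=5, 1 probes -> slot 6

Table: [55, 66, 90, None, None, 49, 5, None, 30, None, 76]


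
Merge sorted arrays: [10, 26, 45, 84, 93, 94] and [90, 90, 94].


Take 10 from A
Take 26 from A
Take 45 from A
Take 84 from A
Take 90 from B
Take 90 from B
Take 93 from A
Take 94 from A

Merged: [10, 26, 45, 84, 90, 90, 93, 94, 94]


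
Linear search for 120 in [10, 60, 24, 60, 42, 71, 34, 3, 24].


i=0: 10!=120
i=1: 60!=120
i=2: 24!=120
i=3: 60!=120
i=4: 42!=120
i=5: 71!=120
i=6: 34!=120
i=7: 3!=120
i=8: 24!=120

Not found, 9 comps


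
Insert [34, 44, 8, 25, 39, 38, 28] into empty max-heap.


Insert 34: [34]
Insert 44: [44, 34]
Insert 8: [44, 34, 8]
Insert 25: [44, 34, 8, 25]
Insert 39: [44, 39, 8, 25, 34]
Insert 38: [44, 39, 38, 25, 34, 8]
Insert 28: [44, 39, 38, 25, 34, 8, 28]

Final heap: [44, 39, 38, 25, 34, 8, 28]


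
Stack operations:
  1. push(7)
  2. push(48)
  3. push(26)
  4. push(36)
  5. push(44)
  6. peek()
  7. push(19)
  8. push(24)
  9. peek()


push(7) -> [7]
push(48) -> [7, 48]
push(26) -> [7, 48, 26]
push(36) -> [7, 48, 26, 36]
push(44) -> [7, 48, 26, 36, 44]
peek()->44
push(19) -> [7, 48, 26, 36, 44, 19]
push(24) -> [7, 48, 26, 36, 44, 19, 24]
peek()->24

Final stack: [7, 48, 26, 36, 44, 19, 24]


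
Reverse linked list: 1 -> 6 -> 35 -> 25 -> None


Step 1: curr=1, set curr.next=prev(None) | reversed so far: 1
Step 2: curr=6, set curr.next=prev(1) | reversed so far: 6 -> 1
Step 3: curr=35, set curr.next=prev(6) | reversed so far: 35 -> 6 -> 1
Step 4: curr=25, set curr.next=prev(35) | reversed so far: 25 -> 35 -> 6 -> 1

25 -> 35 -> 6 -> 1 -> None


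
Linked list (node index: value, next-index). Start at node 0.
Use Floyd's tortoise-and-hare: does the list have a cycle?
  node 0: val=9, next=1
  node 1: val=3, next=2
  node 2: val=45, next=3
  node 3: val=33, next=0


Floyd's tortoise (slow, +1) and hare (fast, +2):
  init: slow=0, fast=0
  step 1: slow=1, fast=2
  step 2: slow=2, fast=0
  step 3: slow=3, fast=2
  step 4: slow=0, fast=0
  slow == fast at node 0: cycle detected

Cycle: yes


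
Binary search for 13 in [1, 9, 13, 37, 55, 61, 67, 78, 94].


Step 1: lo=0, hi=8, mid=4, val=55
Step 2: lo=0, hi=3, mid=1, val=9
Step 3: lo=2, hi=3, mid=2, val=13

Found at index 2


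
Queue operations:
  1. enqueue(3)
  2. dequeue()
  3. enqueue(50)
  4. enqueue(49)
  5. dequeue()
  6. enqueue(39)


enqueue(3) -> [3]
dequeue()->3, []
enqueue(50) -> [50]
enqueue(49) -> [50, 49]
dequeue()->50, [49]
enqueue(39) -> [49, 39]

Final queue: [49, 39]


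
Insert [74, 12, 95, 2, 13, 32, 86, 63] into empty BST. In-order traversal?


Insert 74: root
Insert 12: L from 74
Insert 95: R from 74
Insert 2: L from 74 -> L from 12
Insert 13: L from 74 -> R from 12
Insert 32: L from 74 -> R from 12 -> R from 13
Insert 86: R from 74 -> L from 95
Insert 63: L from 74 -> R from 12 -> R from 13 -> R from 32

In-order: [2, 12, 13, 32, 63, 74, 86, 95]


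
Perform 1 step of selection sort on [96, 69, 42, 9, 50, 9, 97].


Initial: [96, 69, 42, 9, 50, 9, 97]
Step 1: min=9 at 3
  Swap: [9, 69, 42, 96, 50, 9, 97]

After 1 step: [9, 69, 42, 96, 50, 9, 97]


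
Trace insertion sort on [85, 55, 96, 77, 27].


Initial: [85, 55, 96, 77, 27]
Insert 55: [55, 85, 96, 77, 27]
Insert 96: [55, 85, 96, 77, 27]
Insert 77: [55, 77, 85, 96, 27]
Insert 27: [27, 55, 77, 85, 96]

Sorted: [27, 55, 77, 85, 96]


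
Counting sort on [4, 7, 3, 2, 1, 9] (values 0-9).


Input: [4, 7, 3, 2, 1, 9]
Counts: [0, 1, 1, 1, 1, 0, 0, 1, 0, 1]

Sorted: [1, 2, 3, 4, 7, 9]


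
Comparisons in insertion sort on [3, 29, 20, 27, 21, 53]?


Algorithm: insertion sort
Input: [3, 29, 20, 27, 21, 53]
Sorted: [3, 20, 21, 27, 29, 53]

9


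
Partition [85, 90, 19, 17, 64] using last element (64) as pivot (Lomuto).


Pivot: 64
  19 <= 64: swap -> [19, 90, 85, 17, 64]
  17 <= 64: swap -> [19, 17, 85, 90, 64]
Place pivot at 2: [19, 17, 64, 90, 85]

Partitioned: [19, 17, 64, 90, 85]


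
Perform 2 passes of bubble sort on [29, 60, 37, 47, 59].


Initial: [29, 60, 37, 47, 59]
Pass 1: [29, 37, 47, 59, 60] (3 swaps)
Pass 2: [29, 37, 47, 59, 60] (0 swaps)

After 2 passes: [29, 37, 47, 59, 60]


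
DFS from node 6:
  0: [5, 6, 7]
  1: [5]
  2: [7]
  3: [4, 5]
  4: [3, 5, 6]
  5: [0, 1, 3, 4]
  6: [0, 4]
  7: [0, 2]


Visit 6, push [4, 0]
Visit 0, push [7, 5]
Visit 5, push [4, 3, 1]
Visit 1, push []
Visit 3, push [4]
Visit 4, push []
Visit 7, push [2]
Visit 2, push []

DFS order: [6, 0, 5, 1, 3, 4, 7, 2]


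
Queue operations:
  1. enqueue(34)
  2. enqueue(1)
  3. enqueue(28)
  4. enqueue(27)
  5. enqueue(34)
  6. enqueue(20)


enqueue(34) -> [34]
enqueue(1) -> [34, 1]
enqueue(28) -> [34, 1, 28]
enqueue(27) -> [34, 1, 28, 27]
enqueue(34) -> [34, 1, 28, 27, 34]
enqueue(20) -> [34, 1, 28, 27, 34, 20]

Final queue: [34, 1, 28, 27, 34, 20]


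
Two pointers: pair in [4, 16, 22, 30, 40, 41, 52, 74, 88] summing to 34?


lo=0(4)+hi=8(88)=92
lo=0(4)+hi=7(74)=78
lo=0(4)+hi=6(52)=56
lo=0(4)+hi=5(41)=45
lo=0(4)+hi=4(40)=44
lo=0(4)+hi=3(30)=34

Yes: 4+30=34


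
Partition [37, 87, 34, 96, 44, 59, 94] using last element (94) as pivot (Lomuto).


Pivot: 94
  37 <= 94: advance i (no swap)
  87 <= 94: advance i (no swap)
  34 <= 94: advance i (no swap)
  44 <= 94: swap -> [37, 87, 34, 44, 96, 59, 94]
  59 <= 94: swap -> [37, 87, 34, 44, 59, 96, 94]
Place pivot at 5: [37, 87, 34, 44, 59, 94, 96]

Partitioned: [37, 87, 34, 44, 59, 94, 96]


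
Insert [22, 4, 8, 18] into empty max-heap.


Insert 22: [22]
Insert 4: [22, 4]
Insert 8: [22, 4, 8]
Insert 18: [22, 18, 8, 4]

Final heap: [22, 18, 8, 4]


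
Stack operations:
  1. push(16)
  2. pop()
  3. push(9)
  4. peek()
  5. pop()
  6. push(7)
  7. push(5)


push(16) -> [16]
pop()->16, []
push(9) -> [9]
peek()->9
pop()->9, []
push(7) -> [7]
push(5) -> [7, 5]

Final stack: [7, 5]


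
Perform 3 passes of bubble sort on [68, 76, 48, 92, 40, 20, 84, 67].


Initial: [68, 76, 48, 92, 40, 20, 84, 67]
Pass 1: [68, 48, 76, 40, 20, 84, 67, 92] (5 swaps)
Pass 2: [48, 68, 40, 20, 76, 67, 84, 92] (4 swaps)
Pass 3: [48, 40, 20, 68, 67, 76, 84, 92] (3 swaps)

After 3 passes: [48, 40, 20, 68, 67, 76, 84, 92]


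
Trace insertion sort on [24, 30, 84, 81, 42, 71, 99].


Initial: [24, 30, 84, 81, 42, 71, 99]
Insert 30: [24, 30, 84, 81, 42, 71, 99]
Insert 84: [24, 30, 84, 81, 42, 71, 99]
Insert 81: [24, 30, 81, 84, 42, 71, 99]
Insert 42: [24, 30, 42, 81, 84, 71, 99]
Insert 71: [24, 30, 42, 71, 81, 84, 99]
Insert 99: [24, 30, 42, 71, 81, 84, 99]

Sorted: [24, 30, 42, 71, 81, 84, 99]


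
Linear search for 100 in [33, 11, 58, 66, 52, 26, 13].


i=0: 33!=100
i=1: 11!=100
i=2: 58!=100
i=3: 66!=100
i=4: 52!=100
i=5: 26!=100
i=6: 13!=100

Not found, 7 comps


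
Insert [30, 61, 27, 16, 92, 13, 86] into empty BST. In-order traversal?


Insert 30: root
Insert 61: R from 30
Insert 27: L from 30
Insert 16: L from 30 -> L from 27
Insert 92: R from 30 -> R from 61
Insert 13: L from 30 -> L from 27 -> L from 16
Insert 86: R from 30 -> R from 61 -> L from 92

In-order: [13, 16, 27, 30, 61, 86, 92]


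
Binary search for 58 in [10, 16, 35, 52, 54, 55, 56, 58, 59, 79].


Step 1: lo=0, hi=9, mid=4, val=54
Step 2: lo=5, hi=9, mid=7, val=58

Found at index 7


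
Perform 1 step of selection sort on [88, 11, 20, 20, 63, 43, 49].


Initial: [88, 11, 20, 20, 63, 43, 49]
Step 1: min=11 at 1
  Swap: [11, 88, 20, 20, 63, 43, 49]

After 1 step: [11, 88, 20, 20, 63, 43, 49]


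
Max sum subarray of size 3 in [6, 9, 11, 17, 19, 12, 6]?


[0:3]: 26
[1:4]: 37
[2:5]: 47
[3:6]: 48
[4:7]: 37

Max: 48 at [3:6]


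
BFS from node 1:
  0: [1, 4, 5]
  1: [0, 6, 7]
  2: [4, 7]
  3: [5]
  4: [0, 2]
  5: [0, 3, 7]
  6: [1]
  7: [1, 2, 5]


Visit 1, enqueue [0, 6, 7]
Visit 0, enqueue [4, 5]
Visit 6, enqueue []
Visit 7, enqueue [2]
Visit 4, enqueue []
Visit 5, enqueue [3]
Visit 2, enqueue []
Visit 3, enqueue []

BFS order: [1, 0, 6, 7, 4, 5, 2, 3]


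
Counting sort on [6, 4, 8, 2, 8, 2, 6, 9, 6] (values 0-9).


Input: [6, 4, 8, 2, 8, 2, 6, 9, 6]
Counts: [0, 0, 2, 0, 1, 0, 3, 0, 2, 1]

Sorted: [2, 2, 4, 6, 6, 6, 8, 8, 9]


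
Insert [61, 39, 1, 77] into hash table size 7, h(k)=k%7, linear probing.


Insert 61: h=5 -> slot 5
Insert 39: h=4 -> slot 4
Insert 1: h=1 -> slot 1
Insert 77: h=0 -> slot 0

Table: [77, 1, None, None, 39, 61, None]


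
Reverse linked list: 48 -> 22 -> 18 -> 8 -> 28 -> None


Step 1: curr=48, set curr.next=prev(None) | reversed so far: 48
Step 2: curr=22, set curr.next=prev(48) | reversed so far: 22 -> 48
Step 3: curr=18, set curr.next=prev(22) | reversed so far: 18 -> 22 -> 48
Step 4: curr=8, set curr.next=prev(18) | reversed so far: 8 -> 18 -> 22 -> 48
Step 5: curr=28, set curr.next=prev(8) | reversed so far: 28 -> 8 -> 18 -> 22 -> 48

28 -> 8 -> 18 -> 22 -> 48 -> None


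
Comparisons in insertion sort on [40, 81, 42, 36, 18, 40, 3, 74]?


Algorithm: insertion sort
Input: [40, 81, 42, 36, 18, 40, 3, 74]
Sorted: [3, 18, 36, 40, 40, 42, 74, 81]

21


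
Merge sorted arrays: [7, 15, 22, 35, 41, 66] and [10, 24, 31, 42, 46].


Take 7 from A
Take 10 from B
Take 15 from A
Take 22 from A
Take 24 from B
Take 31 from B
Take 35 from A
Take 41 from A
Take 42 from B
Take 46 from B

Merged: [7, 10, 15, 22, 24, 31, 35, 41, 42, 46, 66]


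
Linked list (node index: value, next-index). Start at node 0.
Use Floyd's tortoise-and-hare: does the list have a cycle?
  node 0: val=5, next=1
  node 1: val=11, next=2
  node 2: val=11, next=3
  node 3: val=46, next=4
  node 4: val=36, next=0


Floyd's tortoise (slow, +1) and hare (fast, +2):
  init: slow=0, fast=0
  step 1: slow=1, fast=2
  step 2: slow=2, fast=4
  step 3: slow=3, fast=1
  step 4: slow=4, fast=3
  step 5: slow=0, fast=0
  slow == fast at node 0: cycle detected

Cycle: yes


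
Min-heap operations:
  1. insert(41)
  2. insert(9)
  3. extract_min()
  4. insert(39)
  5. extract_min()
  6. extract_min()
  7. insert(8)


insert(41) -> [41]
insert(9) -> [9, 41]
extract_min()->9, [41]
insert(39) -> [39, 41]
extract_min()->39, [41]
extract_min()->41, []
insert(8) -> [8]

Final heap: [8]


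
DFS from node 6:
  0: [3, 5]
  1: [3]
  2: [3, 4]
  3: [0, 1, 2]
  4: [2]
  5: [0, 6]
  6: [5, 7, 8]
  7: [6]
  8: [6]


Visit 6, push [8, 7, 5]
Visit 5, push [0]
Visit 0, push [3]
Visit 3, push [2, 1]
Visit 1, push []
Visit 2, push [4]
Visit 4, push []
Visit 7, push []
Visit 8, push []

DFS order: [6, 5, 0, 3, 1, 2, 4, 7, 8]


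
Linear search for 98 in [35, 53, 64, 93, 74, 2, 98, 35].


i=0: 35!=98
i=1: 53!=98
i=2: 64!=98
i=3: 93!=98
i=4: 74!=98
i=5: 2!=98
i=6: 98==98 found!

Found at 6, 7 comps


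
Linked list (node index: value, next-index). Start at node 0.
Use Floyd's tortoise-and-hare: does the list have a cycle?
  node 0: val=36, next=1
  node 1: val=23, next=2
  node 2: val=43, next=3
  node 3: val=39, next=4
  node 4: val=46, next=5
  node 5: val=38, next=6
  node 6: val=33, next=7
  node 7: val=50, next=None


Floyd's tortoise (slow, +1) and hare (fast, +2):
  init: slow=0, fast=0
  step 1: slow=1, fast=2
  step 2: slow=2, fast=4
  step 3: slow=3, fast=6
  step 4: fast 6->7->None, no cycle

Cycle: no


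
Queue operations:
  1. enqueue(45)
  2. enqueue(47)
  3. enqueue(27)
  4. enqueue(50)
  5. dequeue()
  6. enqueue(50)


enqueue(45) -> [45]
enqueue(47) -> [45, 47]
enqueue(27) -> [45, 47, 27]
enqueue(50) -> [45, 47, 27, 50]
dequeue()->45, [47, 27, 50]
enqueue(50) -> [47, 27, 50, 50]

Final queue: [47, 27, 50, 50]


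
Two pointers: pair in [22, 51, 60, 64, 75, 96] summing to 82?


lo=0(22)+hi=5(96)=118
lo=0(22)+hi=4(75)=97
lo=0(22)+hi=3(64)=86
lo=0(22)+hi=2(60)=82

Yes: 22+60=82


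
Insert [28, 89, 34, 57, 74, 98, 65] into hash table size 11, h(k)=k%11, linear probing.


Insert 28: h=6 -> slot 6
Insert 89: h=1 -> slot 1
Insert 34: h=1, 1 probes -> slot 2
Insert 57: h=2, 1 probes -> slot 3
Insert 74: h=8 -> slot 8
Insert 98: h=10 -> slot 10
Insert 65: h=10, 1 probes -> slot 0

Table: [65, 89, 34, 57, None, None, 28, None, 74, None, 98]


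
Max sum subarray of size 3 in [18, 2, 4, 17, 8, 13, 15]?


[0:3]: 24
[1:4]: 23
[2:5]: 29
[3:6]: 38
[4:7]: 36

Max: 38 at [3:6]


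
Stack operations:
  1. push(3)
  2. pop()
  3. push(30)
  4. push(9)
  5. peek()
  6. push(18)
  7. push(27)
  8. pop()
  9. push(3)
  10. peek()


push(3) -> [3]
pop()->3, []
push(30) -> [30]
push(9) -> [30, 9]
peek()->9
push(18) -> [30, 9, 18]
push(27) -> [30, 9, 18, 27]
pop()->27, [30, 9, 18]
push(3) -> [30, 9, 18, 3]
peek()->3

Final stack: [30, 9, 18, 3]


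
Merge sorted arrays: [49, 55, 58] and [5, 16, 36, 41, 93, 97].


Take 5 from B
Take 16 from B
Take 36 from B
Take 41 from B
Take 49 from A
Take 55 from A
Take 58 from A

Merged: [5, 16, 36, 41, 49, 55, 58, 93, 97]


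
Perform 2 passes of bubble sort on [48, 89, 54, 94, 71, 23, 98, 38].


Initial: [48, 89, 54, 94, 71, 23, 98, 38]
Pass 1: [48, 54, 89, 71, 23, 94, 38, 98] (4 swaps)
Pass 2: [48, 54, 71, 23, 89, 38, 94, 98] (3 swaps)

After 2 passes: [48, 54, 71, 23, 89, 38, 94, 98]


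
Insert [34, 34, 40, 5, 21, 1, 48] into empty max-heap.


Insert 34: [34]
Insert 34: [34, 34]
Insert 40: [40, 34, 34]
Insert 5: [40, 34, 34, 5]
Insert 21: [40, 34, 34, 5, 21]
Insert 1: [40, 34, 34, 5, 21, 1]
Insert 48: [48, 34, 40, 5, 21, 1, 34]

Final heap: [48, 34, 40, 5, 21, 1, 34]


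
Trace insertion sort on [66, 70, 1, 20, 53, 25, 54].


Initial: [66, 70, 1, 20, 53, 25, 54]
Insert 70: [66, 70, 1, 20, 53, 25, 54]
Insert 1: [1, 66, 70, 20, 53, 25, 54]
Insert 20: [1, 20, 66, 70, 53, 25, 54]
Insert 53: [1, 20, 53, 66, 70, 25, 54]
Insert 25: [1, 20, 25, 53, 66, 70, 54]
Insert 54: [1, 20, 25, 53, 54, 66, 70]

Sorted: [1, 20, 25, 53, 54, 66, 70]


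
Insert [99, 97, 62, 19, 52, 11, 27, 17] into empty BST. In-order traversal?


Insert 99: root
Insert 97: L from 99
Insert 62: L from 99 -> L from 97
Insert 19: L from 99 -> L from 97 -> L from 62
Insert 52: L from 99 -> L from 97 -> L from 62 -> R from 19
Insert 11: L from 99 -> L from 97 -> L from 62 -> L from 19
Insert 27: L from 99 -> L from 97 -> L from 62 -> R from 19 -> L from 52
Insert 17: L from 99 -> L from 97 -> L from 62 -> L from 19 -> R from 11

In-order: [11, 17, 19, 27, 52, 62, 97, 99]


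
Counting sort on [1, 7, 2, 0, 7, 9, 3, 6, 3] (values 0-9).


Input: [1, 7, 2, 0, 7, 9, 3, 6, 3]
Counts: [1, 1, 1, 2, 0, 0, 1, 2, 0, 1]

Sorted: [0, 1, 2, 3, 3, 6, 7, 7, 9]


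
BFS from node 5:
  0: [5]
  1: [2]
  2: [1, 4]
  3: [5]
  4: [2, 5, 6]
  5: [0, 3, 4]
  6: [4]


Visit 5, enqueue [0, 3, 4]
Visit 0, enqueue []
Visit 3, enqueue []
Visit 4, enqueue [2, 6]
Visit 2, enqueue [1]
Visit 6, enqueue []
Visit 1, enqueue []

BFS order: [5, 0, 3, 4, 2, 6, 1]


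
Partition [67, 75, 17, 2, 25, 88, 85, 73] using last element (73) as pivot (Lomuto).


Pivot: 73
  67 <= 73: advance i (no swap)
  17 <= 73: swap -> [67, 17, 75, 2, 25, 88, 85, 73]
  2 <= 73: swap -> [67, 17, 2, 75, 25, 88, 85, 73]
  25 <= 73: swap -> [67, 17, 2, 25, 75, 88, 85, 73]
Place pivot at 4: [67, 17, 2, 25, 73, 88, 85, 75]

Partitioned: [67, 17, 2, 25, 73, 88, 85, 75]


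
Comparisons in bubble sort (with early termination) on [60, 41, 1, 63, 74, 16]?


Algorithm: bubble sort (with early termination)
Input: [60, 41, 1, 63, 74, 16]
Sorted: [1, 16, 41, 60, 63, 74]

15


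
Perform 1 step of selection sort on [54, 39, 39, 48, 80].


Initial: [54, 39, 39, 48, 80]
Step 1: min=39 at 1
  Swap: [39, 54, 39, 48, 80]

After 1 step: [39, 54, 39, 48, 80]


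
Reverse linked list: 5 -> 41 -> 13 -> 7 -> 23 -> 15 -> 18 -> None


Step 1: curr=5, set curr.next=prev(None) | reversed so far: 5
Step 2: curr=41, set curr.next=prev(5) | reversed so far: 41 -> 5
Step 3: curr=13, set curr.next=prev(41) | reversed so far: 13 -> 41 -> 5
Step 4: curr=7, set curr.next=prev(13) | reversed so far: 7 -> 13 -> 41 -> 5
Step 5: curr=23, set curr.next=prev(7) | reversed so far: 23 -> 7 -> 13 -> 41 -> 5
Step 6: curr=15, set curr.next=prev(23) | reversed so far: 15 -> 23 -> 7 -> 13 -> 41 -> 5
Step 7: curr=18, set curr.next=prev(15) | reversed so far: 18 -> 15 -> 23 -> 7 -> 13 -> 41 -> 5

18 -> 15 -> 23 -> 7 -> 13 -> 41 -> 5 -> None


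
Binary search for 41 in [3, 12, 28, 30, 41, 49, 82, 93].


Step 1: lo=0, hi=7, mid=3, val=30
Step 2: lo=4, hi=7, mid=5, val=49
Step 3: lo=4, hi=4, mid=4, val=41

Found at index 4


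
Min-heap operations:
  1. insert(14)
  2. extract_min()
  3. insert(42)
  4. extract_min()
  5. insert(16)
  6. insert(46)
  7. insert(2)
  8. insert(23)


insert(14) -> [14]
extract_min()->14, []
insert(42) -> [42]
extract_min()->42, []
insert(16) -> [16]
insert(46) -> [16, 46]
insert(2) -> [2, 46, 16]
insert(23) -> [2, 23, 16, 46]

Final heap: [2, 23, 16, 46]


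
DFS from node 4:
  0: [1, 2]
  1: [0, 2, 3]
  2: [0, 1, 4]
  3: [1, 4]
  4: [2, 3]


Visit 4, push [3, 2]
Visit 2, push [1, 0]
Visit 0, push [1]
Visit 1, push [3]
Visit 3, push []

DFS order: [4, 2, 0, 1, 3]


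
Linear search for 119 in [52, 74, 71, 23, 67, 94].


i=0: 52!=119
i=1: 74!=119
i=2: 71!=119
i=3: 23!=119
i=4: 67!=119
i=5: 94!=119

Not found, 6 comps


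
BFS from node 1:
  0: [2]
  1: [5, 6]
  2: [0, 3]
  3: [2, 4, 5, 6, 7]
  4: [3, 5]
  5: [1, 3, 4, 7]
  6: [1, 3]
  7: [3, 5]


Visit 1, enqueue [5, 6]
Visit 5, enqueue [3, 4, 7]
Visit 6, enqueue []
Visit 3, enqueue [2]
Visit 4, enqueue []
Visit 7, enqueue []
Visit 2, enqueue [0]
Visit 0, enqueue []

BFS order: [1, 5, 6, 3, 4, 7, 2, 0]


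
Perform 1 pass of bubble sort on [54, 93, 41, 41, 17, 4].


Initial: [54, 93, 41, 41, 17, 4]
Pass 1: [54, 41, 41, 17, 4, 93] (4 swaps)

After 1 pass: [54, 41, 41, 17, 4, 93]


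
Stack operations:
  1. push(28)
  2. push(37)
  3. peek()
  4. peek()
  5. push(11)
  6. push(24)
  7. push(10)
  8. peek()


push(28) -> [28]
push(37) -> [28, 37]
peek()->37
peek()->37
push(11) -> [28, 37, 11]
push(24) -> [28, 37, 11, 24]
push(10) -> [28, 37, 11, 24, 10]
peek()->10

Final stack: [28, 37, 11, 24, 10]


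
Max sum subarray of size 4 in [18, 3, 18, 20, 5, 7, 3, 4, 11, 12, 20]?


[0:4]: 59
[1:5]: 46
[2:6]: 50
[3:7]: 35
[4:8]: 19
[5:9]: 25
[6:10]: 30
[7:11]: 47

Max: 59 at [0:4]


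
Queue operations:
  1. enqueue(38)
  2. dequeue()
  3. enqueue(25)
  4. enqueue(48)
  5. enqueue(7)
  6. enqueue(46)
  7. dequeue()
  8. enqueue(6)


enqueue(38) -> [38]
dequeue()->38, []
enqueue(25) -> [25]
enqueue(48) -> [25, 48]
enqueue(7) -> [25, 48, 7]
enqueue(46) -> [25, 48, 7, 46]
dequeue()->25, [48, 7, 46]
enqueue(6) -> [48, 7, 46, 6]

Final queue: [48, 7, 46, 6]


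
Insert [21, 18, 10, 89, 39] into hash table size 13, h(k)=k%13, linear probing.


Insert 21: h=8 -> slot 8
Insert 18: h=5 -> slot 5
Insert 10: h=10 -> slot 10
Insert 89: h=11 -> slot 11
Insert 39: h=0 -> slot 0

Table: [39, None, None, None, None, 18, None, None, 21, None, 10, 89, None]


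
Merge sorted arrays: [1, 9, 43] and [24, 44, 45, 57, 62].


Take 1 from A
Take 9 from A
Take 24 from B
Take 43 from A

Merged: [1, 9, 24, 43, 44, 45, 57, 62]


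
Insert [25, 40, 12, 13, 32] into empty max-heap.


Insert 25: [25]
Insert 40: [40, 25]
Insert 12: [40, 25, 12]
Insert 13: [40, 25, 12, 13]
Insert 32: [40, 32, 12, 13, 25]

Final heap: [40, 32, 12, 13, 25]


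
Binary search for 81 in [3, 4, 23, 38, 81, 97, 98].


Step 1: lo=0, hi=6, mid=3, val=38
Step 2: lo=4, hi=6, mid=5, val=97
Step 3: lo=4, hi=4, mid=4, val=81

Found at index 4


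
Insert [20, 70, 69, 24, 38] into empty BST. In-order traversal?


Insert 20: root
Insert 70: R from 20
Insert 69: R from 20 -> L from 70
Insert 24: R from 20 -> L from 70 -> L from 69
Insert 38: R from 20 -> L from 70 -> L from 69 -> R from 24

In-order: [20, 24, 38, 69, 70]


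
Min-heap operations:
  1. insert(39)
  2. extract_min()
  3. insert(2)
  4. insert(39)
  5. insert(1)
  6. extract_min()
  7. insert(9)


insert(39) -> [39]
extract_min()->39, []
insert(2) -> [2]
insert(39) -> [2, 39]
insert(1) -> [1, 39, 2]
extract_min()->1, [2, 39]
insert(9) -> [2, 39, 9]

Final heap: [2, 39, 9]


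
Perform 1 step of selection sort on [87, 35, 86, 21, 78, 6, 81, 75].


Initial: [87, 35, 86, 21, 78, 6, 81, 75]
Step 1: min=6 at 5
  Swap: [6, 35, 86, 21, 78, 87, 81, 75]

After 1 step: [6, 35, 86, 21, 78, 87, 81, 75]


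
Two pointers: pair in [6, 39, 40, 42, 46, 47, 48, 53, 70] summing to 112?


lo=0(6)+hi=8(70)=76
lo=1(39)+hi=8(70)=109
lo=2(40)+hi=8(70)=110
lo=3(42)+hi=8(70)=112

Yes: 42+70=112


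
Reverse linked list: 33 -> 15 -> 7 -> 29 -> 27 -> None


Step 1: curr=33, set curr.next=prev(None) | reversed so far: 33
Step 2: curr=15, set curr.next=prev(33) | reversed so far: 15 -> 33
Step 3: curr=7, set curr.next=prev(15) | reversed so far: 7 -> 15 -> 33
Step 4: curr=29, set curr.next=prev(7) | reversed so far: 29 -> 7 -> 15 -> 33
Step 5: curr=27, set curr.next=prev(29) | reversed so far: 27 -> 29 -> 7 -> 15 -> 33

27 -> 29 -> 7 -> 15 -> 33 -> None


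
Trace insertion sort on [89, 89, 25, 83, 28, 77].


Initial: [89, 89, 25, 83, 28, 77]
Insert 89: [89, 89, 25, 83, 28, 77]
Insert 25: [25, 89, 89, 83, 28, 77]
Insert 83: [25, 83, 89, 89, 28, 77]
Insert 28: [25, 28, 83, 89, 89, 77]
Insert 77: [25, 28, 77, 83, 89, 89]

Sorted: [25, 28, 77, 83, 89, 89]


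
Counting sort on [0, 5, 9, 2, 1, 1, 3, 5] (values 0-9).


Input: [0, 5, 9, 2, 1, 1, 3, 5]
Counts: [1, 2, 1, 1, 0, 2, 0, 0, 0, 1]

Sorted: [0, 1, 1, 2, 3, 5, 5, 9]


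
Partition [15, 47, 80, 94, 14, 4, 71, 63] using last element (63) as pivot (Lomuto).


Pivot: 63
  15 <= 63: advance i (no swap)
  47 <= 63: advance i (no swap)
  14 <= 63: swap -> [15, 47, 14, 94, 80, 4, 71, 63]
  4 <= 63: swap -> [15, 47, 14, 4, 80, 94, 71, 63]
Place pivot at 4: [15, 47, 14, 4, 63, 94, 71, 80]

Partitioned: [15, 47, 14, 4, 63, 94, 71, 80]


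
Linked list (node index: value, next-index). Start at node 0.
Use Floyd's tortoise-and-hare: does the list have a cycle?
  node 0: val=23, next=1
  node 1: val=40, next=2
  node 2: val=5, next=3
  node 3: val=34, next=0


Floyd's tortoise (slow, +1) and hare (fast, +2):
  init: slow=0, fast=0
  step 1: slow=1, fast=2
  step 2: slow=2, fast=0
  step 3: slow=3, fast=2
  step 4: slow=0, fast=0
  slow == fast at node 0: cycle detected

Cycle: yes


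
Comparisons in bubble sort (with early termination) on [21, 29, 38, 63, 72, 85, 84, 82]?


Algorithm: bubble sort (with early termination)
Input: [21, 29, 38, 63, 72, 85, 84, 82]
Sorted: [21, 29, 38, 63, 72, 82, 84, 85]

18


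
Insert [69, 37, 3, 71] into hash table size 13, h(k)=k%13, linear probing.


Insert 69: h=4 -> slot 4
Insert 37: h=11 -> slot 11
Insert 3: h=3 -> slot 3
Insert 71: h=6 -> slot 6

Table: [None, None, None, 3, 69, None, 71, None, None, None, None, 37, None]


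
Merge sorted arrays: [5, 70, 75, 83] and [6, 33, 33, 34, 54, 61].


Take 5 from A
Take 6 from B
Take 33 from B
Take 33 from B
Take 34 from B
Take 54 from B
Take 61 from B

Merged: [5, 6, 33, 33, 34, 54, 61, 70, 75, 83]


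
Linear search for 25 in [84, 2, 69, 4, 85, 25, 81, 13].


i=0: 84!=25
i=1: 2!=25
i=2: 69!=25
i=3: 4!=25
i=4: 85!=25
i=5: 25==25 found!

Found at 5, 6 comps


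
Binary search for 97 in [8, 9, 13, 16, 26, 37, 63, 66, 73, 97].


Step 1: lo=0, hi=9, mid=4, val=26
Step 2: lo=5, hi=9, mid=7, val=66
Step 3: lo=8, hi=9, mid=8, val=73
Step 4: lo=9, hi=9, mid=9, val=97

Found at index 9


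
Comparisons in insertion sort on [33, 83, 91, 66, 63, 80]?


Algorithm: insertion sort
Input: [33, 83, 91, 66, 63, 80]
Sorted: [33, 63, 66, 80, 83, 91]

12


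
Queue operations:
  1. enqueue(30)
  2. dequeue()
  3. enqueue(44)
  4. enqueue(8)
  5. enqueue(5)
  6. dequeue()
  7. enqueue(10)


enqueue(30) -> [30]
dequeue()->30, []
enqueue(44) -> [44]
enqueue(8) -> [44, 8]
enqueue(5) -> [44, 8, 5]
dequeue()->44, [8, 5]
enqueue(10) -> [8, 5, 10]

Final queue: [8, 5, 10]


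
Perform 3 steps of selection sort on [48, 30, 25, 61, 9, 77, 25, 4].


Initial: [48, 30, 25, 61, 9, 77, 25, 4]
Step 1: min=4 at 7
  Swap: [4, 30, 25, 61, 9, 77, 25, 48]
Step 2: min=9 at 4
  Swap: [4, 9, 25, 61, 30, 77, 25, 48]
Step 3: min=25 at 2
  Swap: [4, 9, 25, 61, 30, 77, 25, 48]

After 3 steps: [4, 9, 25, 61, 30, 77, 25, 48]


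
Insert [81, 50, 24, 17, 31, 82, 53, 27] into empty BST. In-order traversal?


Insert 81: root
Insert 50: L from 81
Insert 24: L from 81 -> L from 50
Insert 17: L from 81 -> L from 50 -> L from 24
Insert 31: L from 81 -> L from 50 -> R from 24
Insert 82: R from 81
Insert 53: L from 81 -> R from 50
Insert 27: L from 81 -> L from 50 -> R from 24 -> L from 31

In-order: [17, 24, 27, 31, 50, 53, 81, 82]


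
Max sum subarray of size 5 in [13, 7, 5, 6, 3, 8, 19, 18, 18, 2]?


[0:5]: 34
[1:6]: 29
[2:7]: 41
[3:8]: 54
[4:9]: 66
[5:10]: 65

Max: 66 at [4:9]


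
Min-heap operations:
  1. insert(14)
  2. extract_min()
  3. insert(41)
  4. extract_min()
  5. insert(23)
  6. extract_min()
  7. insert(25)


insert(14) -> [14]
extract_min()->14, []
insert(41) -> [41]
extract_min()->41, []
insert(23) -> [23]
extract_min()->23, []
insert(25) -> [25]

Final heap: [25]


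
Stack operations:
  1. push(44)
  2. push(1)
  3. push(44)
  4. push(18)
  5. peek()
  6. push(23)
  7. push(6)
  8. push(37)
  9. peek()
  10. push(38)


push(44) -> [44]
push(1) -> [44, 1]
push(44) -> [44, 1, 44]
push(18) -> [44, 1, 44, 18]
peek()->18
push(23) -> [44, 1, 44, 18, 23]
push(6) -> [44, 1, 44, 18, 23, 6]
push(37) -> [44, 1, 44, 18, 23, 6, 37]
peek()->37
push(38) -> [44, 1, 44, 18, 23, 6, 37, 38]

Final stack: [44, 1, 44, 18, 23, 6, 37, 38]


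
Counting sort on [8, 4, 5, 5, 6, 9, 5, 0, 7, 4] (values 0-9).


Input: [8, 4, 5, 5, 6, 9, 5, 0, 7, 4]
Counts: [1, 0, 0, 0, 2, 3, 1, 1, 1, 1]

Sorted: [0, 4, 4, 5, 5, 5, 6, 7, 8, 9]


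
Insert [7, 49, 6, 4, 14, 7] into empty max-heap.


Insert 7: [7]
Insert 49: [49, 7]
Insert 6: [49, 7, 6]
Insert 4: [49, 7, 6, 4]
Insert 14: [49, 14, 6, 4, 7]
Insert 7: [49, 14, 7, 4, 7, 6]

Final heap: [49, 14, 7, 4, 7, 6]


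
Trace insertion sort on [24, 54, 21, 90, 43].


Initial: [24, 54, 21, 90, 43]
Insert 54: [24, 54, 21, 90, 43]
Insert 21: [21, 24, 54, 90, 43]
Insert 90: [21, 24, 54, 90, 43]
Insert 43: [21, 24, 43, 54, 90]

Sorted: [21, 24, 43, 54, 90]


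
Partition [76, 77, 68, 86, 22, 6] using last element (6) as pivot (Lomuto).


Pivot: 6
Place pivot at 0: [6, 77, 68, 86, 22, 76]

Partitioned: [6, 77, 68, 86, 22, 76]


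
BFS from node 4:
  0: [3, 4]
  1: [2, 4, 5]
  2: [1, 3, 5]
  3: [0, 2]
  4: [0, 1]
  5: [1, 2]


Visit 4, enqueue [0, 1]
Visit 0, enqueue [3]
Visit 1, enqueue [2, 5]
Visit 3, enqueue []
Visit 2, enqueue []
Visit 5, enqueue []

BFS order: [4, 0, 1, 3, 2, 5]


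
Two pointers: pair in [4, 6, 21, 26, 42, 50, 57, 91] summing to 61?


lo=0(4)+hi=7(91)=95
lo=0(4)+hi=6(57)=61

Yes: 4+57=61


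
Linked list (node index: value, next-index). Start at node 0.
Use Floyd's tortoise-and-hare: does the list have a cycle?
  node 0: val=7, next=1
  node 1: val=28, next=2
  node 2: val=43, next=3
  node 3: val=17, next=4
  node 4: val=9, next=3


Floyd's tortoise (slow, +1) and hare (fast, +2):
  init: slow=0, fast=0
  step 1: slow=1, fast=2
  step 2: slow=2, fast=4
  step 3: slow=3, fast=4
  step 4: slow=4, fast=4
  slow == fast at node 4: cycle detected

Cycle: yes


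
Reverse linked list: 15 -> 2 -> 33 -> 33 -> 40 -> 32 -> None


Step 1: curr=15, set curr.next=prev(None) | reversed so far: 15
Step 2: curr=2, set curr.next=prev(15) | reversed so far: 2 -> 15
Step 3: curr=33, set curr.next=prev(2) | reversed so far: 33 -> 2 -> 15
Step 4: curr=33, set curr.next=prev(33) | reversed so far: 33 -> 33 -> 2 -> 15
Step 5: curr=40, set curr.next=prev(33) | reversed so far: 40 -> 33 -> 33 -> 2 -> 15
Step 6: curr=32, set curr.next=prev(40) | reversed so far: 32 -> 40 -> 33 -> 33 -> 2 -> 15

32 -> 40 -> 33 -> 33 -> 2 -> 15 -> None


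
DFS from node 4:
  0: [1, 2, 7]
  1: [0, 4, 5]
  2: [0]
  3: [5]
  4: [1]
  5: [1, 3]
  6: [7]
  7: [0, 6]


Visit 4, push [1]
Visit 1, push [5, 0]
Visit 0, push [7, 2]
Visit 2, push []
Visit 7, push [6]
Visit 6, push []
Visit 5, push [3]
Visit 3, push []

DFS order: [4, 1, 0, 2, 7, 6, 5, 3]


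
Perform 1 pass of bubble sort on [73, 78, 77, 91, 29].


Initial: [73, 78, 77, 91, 29]
Pass 1: [73, 77, 78, 29, 91] (2 swaps)

After 1 pass: [73, 77, 78, 29, 91]


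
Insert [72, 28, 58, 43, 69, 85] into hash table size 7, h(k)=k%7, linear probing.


Insert 72: h=2 -> slot 2
Insert 28: h=0 -> slot 0
Insert 58: h=2, 1 probes -> slot 3
Insert 43: h=1 -> slot 1
Insert 69: h=6 -> slot 6
Insert 85: h=1, 3 probes -> slot 4

Table: [28, 43, 72, 58, 85, None, 69]


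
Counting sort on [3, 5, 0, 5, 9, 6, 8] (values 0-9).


Input: [3, 5, 0, 5, 9, 6, 8]
Counts: [1, 0, 0, 1, 0, 2, 1, 0, 1, 1]

Sorted: [0, 3, 5, 5, 6, 8, 9]


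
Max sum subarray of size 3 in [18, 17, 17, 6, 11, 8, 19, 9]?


[0:3]: 52
[1:4]: 40
[2:5]: 34
[3:6]: 25
[4:7]: 38
[5:8]: 36

Max: 52 at [0:3]


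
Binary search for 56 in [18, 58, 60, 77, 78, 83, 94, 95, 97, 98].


Step 1: lo=0, hi=9, mid=4, val=78
Step 2: lo=0, hi=3, mid=1, val=58
Step 3: lo=0, hi=0, mid=0, val=18

Not found


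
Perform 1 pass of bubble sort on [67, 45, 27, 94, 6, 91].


Initial: [67, 45, 27, 94, 6, 91]
Pass 1: [45, 27, 67, 6, 91, 94] (4 swaps)

After 1 pass: [45, 27, 67, 6, 91, 94]


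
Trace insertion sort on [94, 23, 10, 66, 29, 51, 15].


Initial: [94, 23, 10, 66, 29, 51, 15]
Insert 23: [23, 94, 10, 66, 29, 51, 15]
Insert 10: [10, 23, 94, 66, 29, 51, 15]
Insert 66: [10, 23, 66, 94, 29, 51, 15]
Insert 29: [10, 23, 29, 66, 94, 51, 15]
Insert 51: [10, 23, 29, 51, 66, 94, 15]
Insert 15: [10, 15, 23, 29, 51, 66, 94]

Sorted: [10, 15, 23, 29, 51, 66, 94]


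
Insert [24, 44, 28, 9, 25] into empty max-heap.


Insert 24: [24]
Insert 44: [44, 24]
Insert 28: [44, 24, 28]
Insert 9: [44, 24, 28, 9]
Insert 25: [44, 25, 28, 9, 24]

Final heap: [44, 25, 28, 9, 24]


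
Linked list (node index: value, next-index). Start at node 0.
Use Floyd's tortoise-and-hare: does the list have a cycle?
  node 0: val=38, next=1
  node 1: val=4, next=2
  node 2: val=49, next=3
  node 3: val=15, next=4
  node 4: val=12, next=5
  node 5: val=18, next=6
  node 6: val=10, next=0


Floyd's tortoise (slow, +1) and hare (fast, +2):
  init: slow=0, fast=0
  step 1: slow=1, fast=2
  step 2: slow=2, fast=4
  step 3: slow=3, fast=6
  step 4: slow=4, fast=1
  step 5: slow=5, fast=3
  step 6: slow=6, fast=5
  step 7: slow=0, fast=0
  slow == fast at node 0: cycle detected

Cycle: yes


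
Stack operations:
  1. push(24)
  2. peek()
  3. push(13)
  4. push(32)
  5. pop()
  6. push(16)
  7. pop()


push(24) -> [24]
peek()->24
push(13) -> [24, 13]
push(32) -> [24, 13, 32]
pop()->32, [24, 13]
push(16) -> [24, 13, 16]
pop()->16, [24, 13]

Final stack: [24, 13]


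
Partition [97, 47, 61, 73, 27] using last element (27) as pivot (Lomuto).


Pivot: 27
Place pivot at 0: [27, 47, 61, 73, 97]

Partitioned: [27, 47, 61, 73, 97]


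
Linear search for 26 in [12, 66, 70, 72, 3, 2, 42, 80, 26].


i=0: 12!=26
i=1: 66!=26
i=2: 70!=26
i=3: 72!=26
i=4: 3!=26
i=5: 2!=26
i=6: 42!=26
i=7: 80!=26
i=8: 26==26 found!

Found at 8, 9 comps


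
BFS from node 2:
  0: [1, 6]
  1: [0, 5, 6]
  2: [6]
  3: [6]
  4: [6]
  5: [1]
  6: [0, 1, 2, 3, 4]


Visit 2, enqueue [6]
Visit 6, enqueue [0, 1, 3, 4]
Visit 0, enqueue []
Visit 1, enqueue [5]
Visit 3, enqueue []
Visit 4, enqueue []
Visit 5, enqueue []

BFS order: [2, 6, 0, 1, 3, 4, 5]


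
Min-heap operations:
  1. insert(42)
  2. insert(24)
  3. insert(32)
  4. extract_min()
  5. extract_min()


insert(42) -> [42]
insert(24) -> [24, 42]
insert(32) -> [24, 42, 32]
extract_min()->24, [32, 42]
extract_min()->32, [42]

Final heap: [42]


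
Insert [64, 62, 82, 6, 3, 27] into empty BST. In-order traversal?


Insert 64: root
Insert 62: L from 64
Insert 82: R from 64
Insert 6: L from 64 -> L from 62
Insert 3: L from 64 -> L from 62 -> L from 6
Insert 27: L from 64 -> L from 62 -> R from 6

In-order: [3, 6, 27, 62, 64, 82]


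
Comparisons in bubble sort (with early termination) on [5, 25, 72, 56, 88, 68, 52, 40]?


Algorithm: bubble sort (with early termination)
Input: [5, 25, 72, 56, 88, 68, 52, 40]
Sorted: [5, 25, 40, 52, 56, 68, 72, 88]

27


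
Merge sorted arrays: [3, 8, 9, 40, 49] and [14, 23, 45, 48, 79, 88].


Take 3 from A
Take 8 from A
Take 9 from A
Take 14 from B
Take 23 from B
Take 40 from A
Take 45 from B
Take 48 from B
Take 49 from A

Merged: [3, 8, 9, 14, 23, 40, 45, 48, 49, 79, 88]


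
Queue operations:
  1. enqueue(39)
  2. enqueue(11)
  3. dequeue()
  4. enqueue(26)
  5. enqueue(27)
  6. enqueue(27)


enqueue(39) -> [39]
enqueue(11) -> [39, 11]
dequeue()->39, [11]
enqueue(26) -> [11, 26]
enqueue(27) -> [11, 26, 27]
enqueue(27) -> [11, 26, 27, 27]

Final queue: [11, 26, 27, 27]


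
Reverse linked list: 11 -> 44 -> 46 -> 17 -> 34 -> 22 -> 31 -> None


Step 1: curr=11, set curr.next=prev(None) | reversed so far: 11
Step 2: curr=44, set curr.next=prev(11) | reversed so far: 44 -> 11
Step 3: curr=46, set curr.next=prev(44) | reversed so far: 46 -> 44 -> 11
Step 4: curr=17, set curr.next=prev(46) | reversed so far: 17 -> 46 -> 44 -> 11
Step 5: curr=34, set curr.next=prev(17) | reversed so far: 34 -> 17 -> 46 -> 44 -> 11
Step 6: curr=22, set curr.next=prev(34) | reversed so far: 22 -> 34 -> 17 -> 46 -> 44 -> 11
Step 7: curr=31, set curr.next=prev(22) | reversed so far: 31 -> 22 -> 34 -> 17 -> 46 -> 44 -> 11

31 -> 22 -> 34 -> 17 -> 46 -> 44 -> 11 -> None


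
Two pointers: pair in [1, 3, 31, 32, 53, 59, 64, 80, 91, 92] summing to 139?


lo=0(1)+hi=9(92)=93
lo=1(3)+hi=9(92)=95
lo=2(31)+hi=9(92)=123
lo=3(32)+hi=9(92)=124
lo=4(53)+hi=9(92)=145
lo=4(53)+hi=8(91)=144
lo=4(53)+hi=7(80)=133
lo=5(59)+hi=7(80)=139

Yes: 59+80=139


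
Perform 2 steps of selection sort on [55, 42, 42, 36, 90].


Initial: [55, 42, 42, 36, 90]
Step 1: min=36 at 3
  Swap: [36, 42, 42, 55, 90]
Step 2: min=42 at 1
  Swap: [36, 42, 42, 55, 90]

After 2 steps: [36, 42, 42, 55, 90]


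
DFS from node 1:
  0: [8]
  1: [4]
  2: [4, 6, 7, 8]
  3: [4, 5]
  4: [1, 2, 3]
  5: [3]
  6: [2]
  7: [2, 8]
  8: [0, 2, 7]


Visit 1, push [4]
Visit 4, push [3, 2]
Visit 2, push [8, 7, 6]
Visit 6, push []
Visit 7, push [8]
Visit 8, push [0]
Visit 0, push []
Visit 3, push [5]
Visit 5, push []

DFS order: [1, 4, 2, 6, 7, 8, 0, 3, 5]


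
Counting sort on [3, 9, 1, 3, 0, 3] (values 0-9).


Input: [3, 9, 1, 3, 0, 3]
Counts: [1, 1, 0, 3, 0, 0, 0, 0, 0, 1]

Sorted: [0, 1, 3, 3, 3, 9]


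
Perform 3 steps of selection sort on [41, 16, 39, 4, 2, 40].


Initial: [41, 16, 39, 4, 2, 40]
Step 1: min=2 at 4
  Swap: [2, 16, 39, 4, 41, 40]
Step 2: min=4 at 3
  Swap: [2, 4, 39, 16, 41, 40]
Step 3: min=16 at 3
  Swap: [2, 4, 16, 39, 41, 40]

After 3 steps: [2, 4, 16, 39, 41, 40]


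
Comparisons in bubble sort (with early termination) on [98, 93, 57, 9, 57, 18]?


Algorithm: bubble sort (with early termination)
Input: [98, 93, 57, 9, 57, 18]
Sorted: [9, 18, 57, 57, 93, 98]

15


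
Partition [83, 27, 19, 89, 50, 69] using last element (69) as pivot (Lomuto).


Pivot: 69
  27 <= 69: swap -> [27, 83, 19, 89, 50, 69]
  19 <= 69: swap -> [27, 19, 83, 89, 50, 69]
  50 <= 69: swap -> [27, 19, 50, 89, 83, 69]
Place pivot at 3: [27, 19, 50, 69, 83, 89]

Partitioned: [27, 19, 50, 69, 83, 89]


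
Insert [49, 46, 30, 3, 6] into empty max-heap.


Insert 49: [49]
Insert 46: [49, 46]
Insert 30: [49, 46, 30]
Insert 3: [49, 46, 30, 3]
Insert 6: [49, 46, 30, 3, 6]

Final heap: [49, 46, 30, 3, 6]


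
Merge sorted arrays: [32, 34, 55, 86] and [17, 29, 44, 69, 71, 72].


Take 17 from B
Take 29 from B
Take 32 from A
Take 34 from A
Take 44 from B
Take 55 from A
Take 69 from B
Take 71 from B
Take 72 from B

Merged: [17, 29, 32, 34, 44, 55, 69, 71, 72, 86]


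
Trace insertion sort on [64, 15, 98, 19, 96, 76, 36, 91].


Initial: [64, 15, 98, 19, 96, 76, 36, 91]
Insert 15: [15, 64, 98, 19, 96, 76, 36, 91]
Insert 98: [15, 64, 98, 19, 96, 76, 36, 91]
Insert 19: [15, 19, 64, 98, 96, 76, 36, 91]
Insert 96: [15, 19, 64, 96, 98, 76, 36, 91]
Insert 76: [15, 19, 64, 76, 96, 98, 36, 91]
Insert 36: [15, 19, 36, 64, 76, 96, 98, 91]
Insert 91: [15, 19, 36, 64, 76, 91, 96, 98]

Sorted: [15, 19, 36, 64, 76, 91, 96, 98]


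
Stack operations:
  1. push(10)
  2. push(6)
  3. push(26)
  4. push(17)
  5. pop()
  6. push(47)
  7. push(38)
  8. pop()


push(10) -> [10]
push(6) -> [10, 6]
push(26) -> [10, 6, 26]
push(17) -> [10, 6, 26, 17]
pop()->17, [10, 6, 26]
push(47) -> [10, 6, 26, 47]
push(38) -> [10, 6, 26, 47, 38]
pop()->38, [10, 6, 26, 47]

Final stack: [10, 6, 26, 47]


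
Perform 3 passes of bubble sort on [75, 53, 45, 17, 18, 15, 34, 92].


Initial: [75, 53, 45, 17, 18, 15, 34, 92]
Pass 1: [53, 45, 17, 18, 15, 34, 75, 92] (6 swaps)
Pass 2: [45, 17, 18, 15, 34, 53, 75, 92] (5 swaps)
Pass 3: [17, 18, 15, 34, 45, 53, 75, 92] (4 swaps)

After 3 passes: [17, 18, 15, 34, 45, 53, 75, 92]


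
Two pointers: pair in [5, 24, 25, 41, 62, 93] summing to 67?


lo=0(5)+hi=5(93)=98
lo=0(5)+hi=4(62)=67

Yes: 5+62=67


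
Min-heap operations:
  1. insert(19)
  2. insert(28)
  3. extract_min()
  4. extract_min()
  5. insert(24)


insert(19) -> [19]
insert(28) -> [19, 28]
extract_min()->19, [28]
extract_min()->28, []
insert(24) -> [24]

Final heap: [24]


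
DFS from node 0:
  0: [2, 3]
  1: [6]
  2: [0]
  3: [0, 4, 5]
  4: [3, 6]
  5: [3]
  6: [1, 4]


Visit 0, push [3, 2]
Visit 2, push []
Visit 3, push [5, 4]
Visit 4, push [6]
Visit 6, push [1]
Visit 1, push []
Visit 5, push []

DFS order: [0, 2, 3, 4, 6, 1, 5]


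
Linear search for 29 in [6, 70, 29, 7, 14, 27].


i=0: 6!=29
i=1: 70!=29
i=2: 29==29 found!

Found at 2, 3 comps


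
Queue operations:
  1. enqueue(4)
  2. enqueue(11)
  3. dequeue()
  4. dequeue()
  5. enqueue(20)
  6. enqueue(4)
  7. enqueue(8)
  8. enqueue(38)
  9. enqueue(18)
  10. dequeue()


enqueue(4) -> [4]
enqueue(11) -> [4, 11]
dequeue()->4, [11]
dequeue()->11, []
enqueue(20) -> [20]
enqueue(4) -> [20, 4]
enqueue(8) -> [20, 4, 8]
enqueue(38) -> [20, 4, 8, 38]
enqueue(18) -> [20, 4, 8, 38, 18]
dequeue()->20, [4, 8, 38, 18]

Final queue: [4, 8, 38, 18]


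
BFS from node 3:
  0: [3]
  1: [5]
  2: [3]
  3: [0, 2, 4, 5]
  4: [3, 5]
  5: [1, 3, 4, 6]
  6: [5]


Visit 3, enqueue [0, 2, 4, 5]
Visit 0, enqueue []
Visit 2, enqueue []
Visit 4, enqueue []
Visit 5, enqueue [1, 6]
Visit 1, enqueue []
Visit 6, enqueue []

BFS order: [3, 0, 2, 4, 5, 1, 6]


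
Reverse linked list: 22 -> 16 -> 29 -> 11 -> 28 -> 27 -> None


Step 1: curr=22, set curr.next=prev(None) | reversed so far: 22
Step 2: curr=16, set curr.next=prev(22) | reversed so far: 16 -> 22
Step 3: curr=29, set curr.next=prev(16) | reversed so far: 29 -> 16 -> 22
Step 4: curr=11, set curr.next=prev(29) | reversed so far: 11 -> 29 -> 16 -> 22
Step 5: curr=28, set curr.next=prev(11) | reversed so far: 28 -> 11 -> 29 -> 16 -> 22
Step 6: curr=27, set curr.next=prev(28) | reversed so far: 27 -> 28 -> 11 -> 29 -> 16 -> 22

27 -> 28 -> 11 -> 29 -> 16 -> 22 -> None
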